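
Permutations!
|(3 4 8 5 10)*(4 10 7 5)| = 2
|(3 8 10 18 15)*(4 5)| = 10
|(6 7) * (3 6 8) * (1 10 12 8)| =|(1 10 12 8 3 6 7)| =7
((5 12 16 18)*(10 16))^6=(5 12 10 16 18)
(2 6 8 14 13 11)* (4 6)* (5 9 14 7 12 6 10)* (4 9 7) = (2 9 14 13 11)(4 10 5 7 12 6 8) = [0, 1, 9, 3, 10, 7, 8, 12, 4, 14, 5, 2, 6, 11, 13]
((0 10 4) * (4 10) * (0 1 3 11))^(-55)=(11)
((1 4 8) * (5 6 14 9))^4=((1 4 8)(5 6 14 9))^4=(14)(1 4 8)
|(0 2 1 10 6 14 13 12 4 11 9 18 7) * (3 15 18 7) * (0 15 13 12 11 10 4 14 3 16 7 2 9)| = |(0 9 2 1 4 10 6 3 13 11)(7 15 18 16)(12 14)| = 20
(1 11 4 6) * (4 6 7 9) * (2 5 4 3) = (1 11 6)(2 5 4 7 9 3) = [0, 11, 5, 2, 7, 4, 1, 9, 8, 3, 10, 6]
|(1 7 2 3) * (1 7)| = 3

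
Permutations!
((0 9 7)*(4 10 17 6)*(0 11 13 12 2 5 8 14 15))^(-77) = ((0 9 7 11 13 12 2 5 8 14 15)(4 10 17 6))^(-77) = (4 6 17 10)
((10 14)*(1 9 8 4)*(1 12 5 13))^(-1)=(1 13 5 12 4 8 9)(10 14)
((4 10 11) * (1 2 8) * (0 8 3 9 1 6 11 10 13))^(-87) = ((0 8 6 11 4 13)(1 2 3 9))^(-87) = (0 11)(1 2 3 9)(4 8)(6 13)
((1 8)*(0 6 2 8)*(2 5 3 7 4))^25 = ((0 6 5 3 7 4 2 8 1))^25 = (0 8 4 3 6 1 2 7 5)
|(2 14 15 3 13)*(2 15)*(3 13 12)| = |(2 14)(3 12)(13 15)| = 2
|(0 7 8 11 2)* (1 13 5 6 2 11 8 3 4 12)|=10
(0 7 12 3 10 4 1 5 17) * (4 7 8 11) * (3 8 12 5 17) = [12, 17, 2, 10, 1, 3, 6, 5, 11, 9, 7, 4, 8, 13, 14, 15, 16, 0] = (0 12 8 11 4 1 17)(3 10 7 5)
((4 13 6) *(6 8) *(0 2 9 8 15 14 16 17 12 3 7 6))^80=(17)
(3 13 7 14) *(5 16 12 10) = (3 13 7 14)(5 16 12 10) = [0, 1, 2, 13, 4, 16, 6, 14, 8, 9, 5, 11, 10, 7, 3, 15, 12]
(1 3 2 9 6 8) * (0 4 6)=(0 4 6 8 1 3 2 9)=[4, 3, 9, 2, 6, 5, 8, 7, 1, 0]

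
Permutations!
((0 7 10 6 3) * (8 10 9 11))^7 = (0 3 6 10 8 11 9 7)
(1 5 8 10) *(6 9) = [0, 5, 2, 3, 4, 8, 9, 7, 10, 6, 1] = (1 5 8 10)(6 9)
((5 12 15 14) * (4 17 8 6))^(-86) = (4 8)(5 15)(6 17)(12 14)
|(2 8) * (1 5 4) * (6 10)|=6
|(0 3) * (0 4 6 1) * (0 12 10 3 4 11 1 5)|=|(0 4 6 5)(1 12 10 3 11)|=20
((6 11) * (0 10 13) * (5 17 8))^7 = ((0 10 13)(5 17 8)(6 11))^7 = (0 10 13)(5 17 8)(6 11)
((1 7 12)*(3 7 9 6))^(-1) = (1 12 7 3 6 9)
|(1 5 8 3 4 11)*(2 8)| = |(1 5 2 8 3 4 11)| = 7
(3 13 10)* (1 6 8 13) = [0, 6, 2, 1, 4, 5, 8, 7, 13, 9, 3, 11, 12, 10] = (1 6 8 13 10 3)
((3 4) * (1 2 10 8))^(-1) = (1 8 10 2)(3 4)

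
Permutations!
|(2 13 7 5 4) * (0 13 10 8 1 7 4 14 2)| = |(0 13 4)(1 7 5 14 2 10 8)| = 21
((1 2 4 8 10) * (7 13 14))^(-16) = ((1 2 4 8 10)(7 13 14))^(-16) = (1 10 8 4 2)(7 14 13)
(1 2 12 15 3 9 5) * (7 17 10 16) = (1 2 12 15 3 9 5)(7 17 10 16) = [0, 2, 12, 9, 4, 1, 6, 17, 8, 5, 16, 11, 15, 13, 14, 3, 7, 10]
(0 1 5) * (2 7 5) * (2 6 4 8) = (0 1 6 4 8 2 7 5) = [1, 6, 7, 3, 8, 0, 4, 5, 2]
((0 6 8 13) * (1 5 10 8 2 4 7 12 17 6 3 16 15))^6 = (17)(0 10 15)(1 3 8)(5 16 13)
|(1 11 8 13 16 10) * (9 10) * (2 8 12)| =9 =|(1 11 12 2 8 13 16 9 10)|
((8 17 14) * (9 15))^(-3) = ((8 17 14)(9 15))^(-3) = (17)(9 15)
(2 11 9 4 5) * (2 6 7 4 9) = (2 11)(4 5 6 7) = [0, 1, 11, 3, 5, 6, 7, 4, 8, 9, 10, 2]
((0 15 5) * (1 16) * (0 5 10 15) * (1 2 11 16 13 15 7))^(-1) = ((1 13 15 10 7)(2 11 16))^(-1) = (1 7 10 15 13)(2 16 11)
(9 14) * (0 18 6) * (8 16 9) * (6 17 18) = (0 6)(8 16 9 14)(17 18) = [6, 1, 2, 3, 4, 5, 0, 7, 16, 14, 10, 11, 12, 13, 8, 15, 9, 18, 17]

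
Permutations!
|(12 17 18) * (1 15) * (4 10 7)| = |(1 15)(4 10 7)(12 17 18)| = 6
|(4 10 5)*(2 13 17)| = 3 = |(2 13 17)(4 10 5)|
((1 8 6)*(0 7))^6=(8)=((0 7)(1 8 6))^6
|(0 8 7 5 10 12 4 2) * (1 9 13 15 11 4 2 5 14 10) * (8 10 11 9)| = 84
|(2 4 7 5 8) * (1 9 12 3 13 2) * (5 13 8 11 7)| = 30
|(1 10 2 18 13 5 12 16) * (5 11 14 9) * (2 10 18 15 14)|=11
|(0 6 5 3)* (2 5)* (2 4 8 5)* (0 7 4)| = |(0 6)(3 7 4 8 5)| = 10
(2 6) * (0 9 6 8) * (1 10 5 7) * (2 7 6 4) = (0 9 4 2 8)(1 10 5 6 7) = [9, 10, 8, 3, 2, 6, 7, 1, 0, 4, 5]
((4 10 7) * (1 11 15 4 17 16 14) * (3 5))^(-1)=((1 11 15 4 10 7 17 16 14)(3 5))^(-1)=(1 14 16 17 7 10 4 15 11)(3 5)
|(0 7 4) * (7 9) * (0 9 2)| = |(0 2)(4 9 7)| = 6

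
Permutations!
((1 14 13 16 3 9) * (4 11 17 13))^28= (1 14 4 11 17 13 16 3 9)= ((1 14 4 11 17 13 16 3 9))^28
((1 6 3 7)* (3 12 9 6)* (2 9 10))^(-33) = (2 6 10 9 12)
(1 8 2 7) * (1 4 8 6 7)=(1 6 7 4 8 2)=[0, 6, 1, 3, 8, 5, 7, 4, 2]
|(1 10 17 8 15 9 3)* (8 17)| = 6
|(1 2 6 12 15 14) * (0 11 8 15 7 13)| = |(0 11 8 15 14 1 2 6 12 7 13)| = 11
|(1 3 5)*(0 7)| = 6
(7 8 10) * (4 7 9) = (4 7 8 10 9) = [0, 1, 2, 3, 7, 5, 6, 8, 10, 4, 9]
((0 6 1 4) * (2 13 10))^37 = ((0 6 1 4)(2 13 10))^37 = (0 6 1 4)(2 13 10)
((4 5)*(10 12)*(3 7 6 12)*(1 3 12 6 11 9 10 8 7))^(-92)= (7 12 9)(8 10 11)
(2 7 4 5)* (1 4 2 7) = (1 4 5 7 2) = [0, 4, 1, 3, 5, 7, 6, 2]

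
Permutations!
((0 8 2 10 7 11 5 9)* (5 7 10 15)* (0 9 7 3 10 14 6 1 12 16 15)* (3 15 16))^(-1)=(16)(0 2 8)(1 6 14 10 3 12)(5 15 11 7)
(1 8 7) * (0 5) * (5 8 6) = (0 8 7 1 6 5) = [8, 6, 2, 3, 4, 0, 5, 1, 7]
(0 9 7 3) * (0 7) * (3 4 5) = [9, 1, 2, 7, 5, 3, 6, 4, 8, 0] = (0 9)(3 7 4 5)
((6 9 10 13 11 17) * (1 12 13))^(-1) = (1 10 9 6 17 11 13 12)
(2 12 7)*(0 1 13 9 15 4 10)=[1, 13, 12, 3, 10, 5, 6, 2, 8, 15, 0, 11, 7, 9, 14, 4]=(0 1 13 9 15 4 10)(2 12 7)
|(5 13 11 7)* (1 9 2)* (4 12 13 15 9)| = 10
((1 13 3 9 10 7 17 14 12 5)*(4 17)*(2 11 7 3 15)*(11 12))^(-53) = (1 13 15 2 12 5)(3 9 10)(4 14 7 17 11)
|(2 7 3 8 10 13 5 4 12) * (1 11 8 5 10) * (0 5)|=|(0 5 4 12 2 7 3)(1 11 8)(10 13)|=42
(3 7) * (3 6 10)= (3 7 6 10)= [0, 1, 2, 7, 4, 5, 10, 6, 8, 9, 3]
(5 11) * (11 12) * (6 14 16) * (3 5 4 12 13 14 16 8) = (3 5 13 14 8)(4 12 11)(6 16) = [0, 1, 2, 5, 12, 13, 16, 7, 3, 9, 10, 4, 11, 14, 8, 15, 6]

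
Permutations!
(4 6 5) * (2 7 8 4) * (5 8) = (2 7 5)(4 6 8) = [0, 1, 7, 3, 6, 2, 8, 5, 4]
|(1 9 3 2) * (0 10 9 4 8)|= 8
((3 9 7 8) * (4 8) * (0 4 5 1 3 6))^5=(9)(0 4 8 6)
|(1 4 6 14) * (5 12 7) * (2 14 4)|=|(1 2 14)(4 6)(5 12 7)|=6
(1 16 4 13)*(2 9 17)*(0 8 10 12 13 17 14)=(0 8 10 12 13 1 16 4 17 2 9 14)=[8, 16, 9, 3, 17, 5, 6, 7, 10, 14, 12, 11, 13, 1, 0, 15, 4, 2]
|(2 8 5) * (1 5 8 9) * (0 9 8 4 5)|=|(0 9 1)(2 8 4 5)|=12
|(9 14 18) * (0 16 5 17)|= |(0 16 5 17)(9 14 18)|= 12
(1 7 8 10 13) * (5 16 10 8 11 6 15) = (1 7 11 6 15 5 16 10 13) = [0, 7, 2, 3, 4, 16, 15, 11, 8, 9, 13, 6, 12, 1, 14, 5, 10]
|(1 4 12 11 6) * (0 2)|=10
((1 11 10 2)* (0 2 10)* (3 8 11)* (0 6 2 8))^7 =(11)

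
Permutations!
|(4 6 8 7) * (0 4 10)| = 6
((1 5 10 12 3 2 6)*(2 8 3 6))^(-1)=((1 5 10 12 6)(3 8))^(-1)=(1 6 12 10 5)(3 8)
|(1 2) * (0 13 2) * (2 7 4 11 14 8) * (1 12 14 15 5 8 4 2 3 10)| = 14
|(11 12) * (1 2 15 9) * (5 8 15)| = 6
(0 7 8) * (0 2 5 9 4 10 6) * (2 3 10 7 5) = (0 5 9 4 7 8 3 10 6) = [5, 1, 2, 10, 7, 9, 0, 8, 3, 4, 6]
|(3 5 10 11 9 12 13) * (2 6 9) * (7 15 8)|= 9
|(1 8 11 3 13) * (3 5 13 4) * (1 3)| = |(1 8 11 5 13 3 4)| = 7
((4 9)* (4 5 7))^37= (4 9 5 7)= ((4 9 5 7))^37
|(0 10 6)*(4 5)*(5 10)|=5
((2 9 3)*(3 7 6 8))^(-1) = ((2 9 7 6 8 3))^(-1) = (2 3 8 6 7 9)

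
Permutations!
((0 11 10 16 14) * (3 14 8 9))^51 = (0 16 3 11 8 14 10 9)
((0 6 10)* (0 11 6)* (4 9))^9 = (11)(4 9)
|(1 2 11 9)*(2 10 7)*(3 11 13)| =|(1 10 7 2 13 3 11 9)| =8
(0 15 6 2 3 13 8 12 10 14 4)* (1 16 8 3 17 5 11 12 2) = [15, 16, 17, 13, 0, 11, 1, 7, 2, 9, 14, 12, 10, 3, 4, 6, 8, 5] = (0 15 6 1 16 8 2 17 5 11 12 10 14 4)(3 13)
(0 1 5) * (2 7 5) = (0 1 2 7 5) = [1, 2, 7, 3, 4, 0, 6, 5]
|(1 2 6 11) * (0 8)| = |(0 8)(1 2 6 11)| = 4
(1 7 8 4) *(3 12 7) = (1 3 12 7 8 4) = [0, 3, 2, 12, 1, 5, 6, 8, 4, 9, 10, 11, 7]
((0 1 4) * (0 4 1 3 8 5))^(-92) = (8)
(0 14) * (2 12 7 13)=(0 14)(2 12 7 13)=[14, 1, 12, 3, 4, 5, 6, 13, 8, 9, 10, 11, 7, 2, 0]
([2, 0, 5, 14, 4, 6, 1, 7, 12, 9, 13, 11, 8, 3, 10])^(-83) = (0 5 1 2 6)(3 14 10 13)(8 12)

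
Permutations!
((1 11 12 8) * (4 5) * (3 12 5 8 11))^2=(1 12 5 8 3 11 4)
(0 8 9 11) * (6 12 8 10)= [10, 1, 2, 3, 4, 5, 12, 7, 9, 11, 6, 0, 8]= (0 10 6 12 8 9 11)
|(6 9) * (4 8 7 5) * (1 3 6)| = |(1 3 6 9)(4 8 7 5)| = 4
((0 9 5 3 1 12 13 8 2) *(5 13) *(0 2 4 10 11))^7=(13)(1 3 5 12)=((0 9 13 8 4 10 11)(1 12 5 3))^7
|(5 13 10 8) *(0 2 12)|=|(0 2 12)(5 13 10 8)|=12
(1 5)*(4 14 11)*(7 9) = [0, 5, 2, 3, 14, 1, 6, 9, 8, 7, 10, 4, 12, 13, 11] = (1 5)(4 14 11)(7 9)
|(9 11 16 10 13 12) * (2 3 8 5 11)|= 10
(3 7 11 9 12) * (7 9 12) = (3 9 7 11 12) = [0, 1, 2, 9, 4, 5, 6, 11, 8, 7, 10, 12, 3]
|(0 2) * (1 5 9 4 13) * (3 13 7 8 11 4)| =|(0 2)(1 5 9 3 13)(4 7 8 11)| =20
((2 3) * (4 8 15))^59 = ((2 3)(4 8 15))^59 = (2 3)(4 15 8)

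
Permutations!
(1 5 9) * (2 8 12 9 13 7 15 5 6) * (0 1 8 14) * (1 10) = (0 10 1 6 2 14)(5 13 7 15)(8 12 9) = [10, 6, 14, 3, 4, 13, 2, 15, 12, 8, 1, 11, 9, 7, 0, 5]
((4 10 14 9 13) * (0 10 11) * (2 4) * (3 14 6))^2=((0 10 6 3 14 9 13 2 4 11))^2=(0 6 14 13 4)(2 11 10 3 9)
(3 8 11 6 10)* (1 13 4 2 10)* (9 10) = (1 13 4 2 9 10 3 8 11 6) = [0, 13, 9, 8, 2, 5, 1, 7, 11, 10, 3, 6, 12, 4]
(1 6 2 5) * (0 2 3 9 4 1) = (0 2 5)(1 6 3 9 4) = [2, 6, 5, 9, 1, 0, 3, 7, 8, 4]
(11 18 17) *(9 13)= (9 13)(11 18 17)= [0, 1, 2, 3, 4, 5, 6, 7, 8, 13, 10, 18, 12, 9, 14, 15, 16, 11, 17]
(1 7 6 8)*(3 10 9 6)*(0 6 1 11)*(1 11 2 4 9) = (0 6 8 2 4 9 11)(1 7 3 10) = [6, 7, 4, 10, 9, 5, 8, 3, 2, 11, 1, 0]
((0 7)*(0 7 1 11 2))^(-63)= ((0 1 11 2))^(-63)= (0 1 11 2)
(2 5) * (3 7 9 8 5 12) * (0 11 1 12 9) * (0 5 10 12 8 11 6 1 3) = (0 6 1 8 10 12)(2 9 11 3 7 5) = [6, 8, 9, 7, 4, 2, 1, 5, 10, 11, 12, 3, 0]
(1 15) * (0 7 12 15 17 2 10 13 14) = (0 7 12 15 1 17 2 10 13 14) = [7, 17, 10, 3, 4, 5, 6, 12, 8, 9, 13, 11, 15, 14, 0, 1, 16, 2]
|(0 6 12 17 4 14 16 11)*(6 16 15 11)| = 9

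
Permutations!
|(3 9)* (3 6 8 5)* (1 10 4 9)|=|(1 10 4 9 6 8 5 3)|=8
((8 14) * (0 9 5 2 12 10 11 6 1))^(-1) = (0 1 6 11 10 12 2 5 9)(8 14)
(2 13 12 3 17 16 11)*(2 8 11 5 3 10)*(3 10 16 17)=(17)(2 13 12 16 5 10)(8 11)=[0, 1, 13, 3, 4, 10, 6, 7, 11, 9, 2, 8, 16, 12, 14, 15, 5, 17]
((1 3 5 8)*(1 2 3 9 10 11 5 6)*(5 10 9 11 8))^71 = (1 11 10 8 2 3 6)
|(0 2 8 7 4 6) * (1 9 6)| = |(0 2 8 7 4 1 9 6)| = 8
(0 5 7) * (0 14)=(0 5 7 14)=[5, 1, 2, 3, 4, 7, 6, 14, 8, 9, 10, 11, 12, 13, 0]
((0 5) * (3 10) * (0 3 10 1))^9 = ((10)(0 5 3 1))^9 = (10)(0 5 3 1)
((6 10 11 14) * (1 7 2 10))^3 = ((1 7 2 10 11 14 6))^3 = (1 10 6 2 14 7 11)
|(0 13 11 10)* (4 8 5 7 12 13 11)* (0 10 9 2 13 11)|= |(2 13 4 8 5 7 12 11 9)|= 9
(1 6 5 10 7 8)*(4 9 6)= (1 4 9 6 5 10 7 8)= [0, 4, 2, 3, 9, 10, 5, 8, 1, 6, 7]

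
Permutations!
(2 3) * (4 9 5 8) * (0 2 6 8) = (0 2 3 6 8 4 9 5) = [2, 1, 3, 6, 9, 0, 8, 7, 4, 5]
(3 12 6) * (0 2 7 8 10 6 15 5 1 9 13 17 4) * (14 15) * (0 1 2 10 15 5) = (0 10 6 3 12 14 5 2 7 8 15)(1 9 13 17 4) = [10, 9, 7, 12, 1, 2, 3, 8, 15, 13, 6, 11, 14, 17, 5, 0, 16, 4]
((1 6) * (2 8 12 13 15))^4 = (2 15 13 12 8)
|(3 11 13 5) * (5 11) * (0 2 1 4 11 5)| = 8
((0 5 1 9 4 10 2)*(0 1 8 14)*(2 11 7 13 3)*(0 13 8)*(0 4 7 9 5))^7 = ((1 5 4 10 11 9 7 8 14 13 3 2))^7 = (1 8 4 13 11 2 7 5 14 10 3 9)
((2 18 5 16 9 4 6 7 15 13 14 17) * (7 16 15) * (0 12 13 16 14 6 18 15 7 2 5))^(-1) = ((0 12 13 6 14 17 5 7 2 15 16 9 4 18))^(-1) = (0 18 4 9 16 15 2 7 5 17 14 6 13 12)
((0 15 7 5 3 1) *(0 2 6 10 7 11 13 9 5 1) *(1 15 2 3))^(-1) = (0 3 1 5 9 13 11 15 7 10 6 2)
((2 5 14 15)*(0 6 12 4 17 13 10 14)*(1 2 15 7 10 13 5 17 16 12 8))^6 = (0 5 17 2 1 8 6)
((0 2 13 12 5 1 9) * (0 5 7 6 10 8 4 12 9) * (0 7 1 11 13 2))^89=((1 7 6 10 8 4 12)(5 11 13 9))^89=(1 4 10 7 12 8 6)(5 11 13 9)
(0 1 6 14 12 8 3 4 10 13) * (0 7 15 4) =[1, 6, 2, 0, 10, 5, 14, 15, 3, 9, 13, 11, 8, 7, 12, 4] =(0 1 6 14 12 8 3)(4 10 13 7 15)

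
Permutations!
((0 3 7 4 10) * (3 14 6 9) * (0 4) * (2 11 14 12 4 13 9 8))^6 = (0 3 13 4)(2 11 14 6 8)(7 9 10 12)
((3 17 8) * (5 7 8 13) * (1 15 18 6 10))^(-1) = ((1 15 18 6 10)(3 17 13 5 7 8))^(-1) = (1 10 6 18 15)(3 8 7 5 13 17)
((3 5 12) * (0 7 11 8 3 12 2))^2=(12)(0 11 3 2 7 8 5)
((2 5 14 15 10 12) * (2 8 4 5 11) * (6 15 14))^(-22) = ((2 11)(4 5 6 15 10 12 8))^(-22) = (4 8 12 10 15 6 5)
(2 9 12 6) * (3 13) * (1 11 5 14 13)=(1 11 5 14 13 3)(2 9 12 6)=[0, 11, 9, 1, 4, 14, 2, 7, 8, 12, 10, 5, 6, 3, 13]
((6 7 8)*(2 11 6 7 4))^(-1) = ((2 11 6 4)(7 8))^(-1) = (2 4 6 11)(7 8)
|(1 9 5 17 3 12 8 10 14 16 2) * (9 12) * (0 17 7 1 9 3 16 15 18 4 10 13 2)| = 120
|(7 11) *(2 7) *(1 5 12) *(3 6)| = |(1 5 12)(2 7 11)(3 6)| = 6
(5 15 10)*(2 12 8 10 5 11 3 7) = [0, 1, 12, 7, 4, 15, 6, 2, 10, 9, 11, 3, 8, 13, 14, 5] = (2 12 8 10 11 3 7)(5 15)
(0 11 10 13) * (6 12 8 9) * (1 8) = (0 11 10 13)(1 8 9 6 12) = [11, 8, 2, 3, 4, 5, 12, 7, 9, 6, 13, 10, 1, 0]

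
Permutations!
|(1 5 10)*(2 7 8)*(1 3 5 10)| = 12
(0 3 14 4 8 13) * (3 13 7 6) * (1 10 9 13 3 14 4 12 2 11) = [3, 10, 11, 4, 8, 5, 14, 6, 7, 13, 9, 1, 2, 0, 12] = (0 3 4 8 7 6 14 12 2 11 1 10 9 13)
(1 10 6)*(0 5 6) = [5, 10, 2, 3, 4, 6, 1, 7, 8, 9, 0] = (0 5 6 1 10)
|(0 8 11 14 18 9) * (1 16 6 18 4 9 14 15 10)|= 12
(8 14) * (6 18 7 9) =(6 18 7 9)(8 14) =[0, 1, 2, 3, 4, 5, 18, 9, 14, 6, 10, 11, 12, 13, 8, 15, 16, 17, 7]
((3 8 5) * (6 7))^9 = (8)(6 7)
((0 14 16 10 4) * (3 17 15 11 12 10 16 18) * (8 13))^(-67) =((0 14 18 3 17 15 11 12 10 4)(8 13))^(-67) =(0 3 11 4 18 15 10 14 17 12)(8 13)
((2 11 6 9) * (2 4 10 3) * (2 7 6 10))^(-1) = ((2 11 10 3 7 6 9 4))^(-1) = (2 4 9 6 7 3 10 11)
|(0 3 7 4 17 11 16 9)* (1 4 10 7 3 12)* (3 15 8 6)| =|(0 12 1 4 17 11 16 9)(3 15 8 6)(7 10)| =8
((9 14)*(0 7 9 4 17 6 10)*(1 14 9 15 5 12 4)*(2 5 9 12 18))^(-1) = ((0 7 15 9 12 4 17 6 10)(1 14)(2 5 18))^(-1) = (0 10 6 17 4 12 9 15 7)(1 14)(2 18 5)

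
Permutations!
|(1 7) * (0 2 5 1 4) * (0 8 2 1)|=7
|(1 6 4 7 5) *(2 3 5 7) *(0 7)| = |(0 7)(1 6 4 2 3 5)| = 6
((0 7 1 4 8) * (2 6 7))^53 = (0 1 2 4 6 8 7)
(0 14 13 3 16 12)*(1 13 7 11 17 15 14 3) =[3, 13, 2, 16, 4, 5, 6, 11, 8, 9, 10, 17, 0, 1, 7, 14, 12, 15] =(0 3 16 12)(1 13)(7 11 17 15 14)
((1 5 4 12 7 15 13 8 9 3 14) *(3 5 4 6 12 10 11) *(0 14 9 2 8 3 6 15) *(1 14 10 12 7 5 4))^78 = (0 6 10 7 11)(3 9 4 12 5 15 13)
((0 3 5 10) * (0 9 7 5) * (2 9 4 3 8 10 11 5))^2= (11)(0 10 3 8 4)(2 7 9)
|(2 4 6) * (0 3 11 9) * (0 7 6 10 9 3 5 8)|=6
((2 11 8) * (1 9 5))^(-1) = ((1 9 5)(2 11 8))^(-1) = (1 5 9)(2 8 11)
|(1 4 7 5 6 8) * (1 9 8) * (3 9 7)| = 8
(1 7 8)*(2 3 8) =(1 7 2 3 8) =[0, 7, 3, 8, 4, 5, 6, 2, 1]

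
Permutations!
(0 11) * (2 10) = (0 11)(2 10) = [11, 1, 10, 3, 4, 5, 6, 7, 8, 9, 2, 0]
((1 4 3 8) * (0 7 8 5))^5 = (0 3 1 7 5 4 8) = ((0 7 8 1 4 3 5))^5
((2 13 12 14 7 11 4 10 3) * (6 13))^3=((2 6 13 12 14 7 11 4 10 3))^3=(2 12 11 3 13 7 10 6 14 4)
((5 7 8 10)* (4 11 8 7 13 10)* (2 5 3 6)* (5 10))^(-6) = (13)(2 3)(6 10)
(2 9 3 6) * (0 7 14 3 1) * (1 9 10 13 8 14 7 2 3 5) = (0 2 10 13 8 14 5 1)(3 6) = [2, 0, 10, 6, 4, 1, 3, 7, 14, 9, 13, 11, 12, 8, 5]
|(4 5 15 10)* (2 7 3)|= 12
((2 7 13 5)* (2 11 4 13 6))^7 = (2 7 6)(4 11 5 13)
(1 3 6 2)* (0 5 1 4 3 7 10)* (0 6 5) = (1 7 10 6 2 4 3 5) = [0, 7, 4, 5, 3, 1, 2, 10, 8, 9, 6]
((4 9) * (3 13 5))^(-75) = (13)(4 9)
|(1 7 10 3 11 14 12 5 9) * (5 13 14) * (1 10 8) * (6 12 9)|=|(1 7 8)(3 11 5 6 12 13 14 9 10)|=9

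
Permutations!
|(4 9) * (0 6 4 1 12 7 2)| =8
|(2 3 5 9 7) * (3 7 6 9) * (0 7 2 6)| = |(0 7 6 9)(3 5)| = 4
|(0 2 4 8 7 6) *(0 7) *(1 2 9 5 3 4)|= |(0 9 5 3 4 8)(1 2)(6 7)|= 6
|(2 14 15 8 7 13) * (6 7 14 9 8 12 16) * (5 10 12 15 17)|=12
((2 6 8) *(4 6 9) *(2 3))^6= ((2 9 4 6 8 3))^6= (9)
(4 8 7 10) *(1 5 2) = (1 5 2)(4 8 7 10) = [0, 5, 1, 3, 8, 2, 6, 10, 7, 9, 4]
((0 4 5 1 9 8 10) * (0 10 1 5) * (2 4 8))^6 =(10)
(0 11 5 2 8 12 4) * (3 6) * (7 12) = (0 11 5 2 8 7 12 4)(3 6) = [11, 1, 8, 6, 0, 2, 3, 12, 7, 9, 10, 5, 4]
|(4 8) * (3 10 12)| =|(3 10 12)(4 8)| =6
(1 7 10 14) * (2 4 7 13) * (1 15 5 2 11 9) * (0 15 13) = (0 15 5 2 4 7 10 14 13 11 9 1) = [15, 0, 4, 3, 7, 2, 6, 10, 8, 1, 14, 9, 12, 11, 13, 5]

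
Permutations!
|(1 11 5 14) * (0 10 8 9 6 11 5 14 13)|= |(0 10 8 9 6 11 14 1 5 13)|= 10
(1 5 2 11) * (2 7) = (1 5 7 2 11) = [0, 5, 11, 3, 4, 7, 6, 2, 8, 9, 10, 1]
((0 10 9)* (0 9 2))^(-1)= (0 2 10)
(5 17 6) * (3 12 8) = (3 12 8)(5 17 6) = [0, 1, 2, 12, 4, 17, 5, 7, 3, 9, 10, 11, 8, 13, 14, 15, 16, 6]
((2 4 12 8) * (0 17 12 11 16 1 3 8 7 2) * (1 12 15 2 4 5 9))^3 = (0 2 1)(3 17 5)(4 12 11 7 16)(8 15 9)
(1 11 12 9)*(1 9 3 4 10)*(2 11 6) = [0, 6, 11, 4, 10, 5, 2, 7, 8, 9, 1, 12, 3] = (1 6 2 11 12 3 4 10)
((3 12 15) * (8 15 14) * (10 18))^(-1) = ((3 12 14 8 15)(10 18))^(-1) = (3 15 8 14 12)(10 18)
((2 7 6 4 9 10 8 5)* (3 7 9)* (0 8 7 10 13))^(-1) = (0 13 9 2 5 8)(3 4 6 7 10)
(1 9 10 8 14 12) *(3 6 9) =[0, 3, 2, 6, 4, 5, 9, 7, 14, 10, 8, 11, 1, 13, 12] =(1 3 6 9 10 8 14 12)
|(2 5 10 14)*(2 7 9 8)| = |(2 5 10 14 7 9 8)| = 7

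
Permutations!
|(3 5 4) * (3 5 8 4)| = 4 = |(3 8 4 5)|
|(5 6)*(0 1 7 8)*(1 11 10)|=|(0 11 10 1 7 8)(5 6)|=6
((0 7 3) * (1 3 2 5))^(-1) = (0 3 1 5 2 7)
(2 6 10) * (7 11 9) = (2 6 10)(7 11 9) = [0, 1, 6, 3, 4, 5, 10, 11, 8, 7, 2, 9]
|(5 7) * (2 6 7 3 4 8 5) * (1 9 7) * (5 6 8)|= |(1 9 7 2 8 6)(3 4 5)|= 6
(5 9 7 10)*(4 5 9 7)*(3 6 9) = (3 6 9 4 5 7 10) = [0, 1, 2, 6, 5, 7, 9, 10, 8, 4, 3]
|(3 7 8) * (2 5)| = 6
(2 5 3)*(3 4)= (2 5 4 3)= [0, 1, 5, 2, 3, 4]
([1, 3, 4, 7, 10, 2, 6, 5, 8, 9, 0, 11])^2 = [3, 7, 10, 5, 0, 4, 6, 2, 8, 9, 1, 11]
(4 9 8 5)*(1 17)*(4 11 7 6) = (1 17)(4 9 8 5 11 7 6) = [0, 17, 2, 3, 9, 11, 4, 6, 5, 8, 10, 7, 12, 13, 14, 15, 16, 1]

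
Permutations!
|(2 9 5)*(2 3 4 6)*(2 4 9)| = 6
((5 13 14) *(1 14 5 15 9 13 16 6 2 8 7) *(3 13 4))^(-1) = (1 7 8 2 6 16 5 13 3 4 9 15 14)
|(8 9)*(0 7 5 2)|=|(0 7 5 2)(8 9)|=4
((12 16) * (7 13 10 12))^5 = (16)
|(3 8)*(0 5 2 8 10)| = 6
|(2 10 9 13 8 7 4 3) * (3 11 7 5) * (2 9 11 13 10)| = |(3 9 10 11 7 4 13 8 5)| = 9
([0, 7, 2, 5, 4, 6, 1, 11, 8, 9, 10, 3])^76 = (1 5 11)(3 7 6)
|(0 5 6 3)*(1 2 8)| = |(0 5 6 3)(1 2 8)| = 12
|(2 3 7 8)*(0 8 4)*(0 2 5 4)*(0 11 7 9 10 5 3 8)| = 14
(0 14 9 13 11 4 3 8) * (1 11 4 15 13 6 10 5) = (0 14 9 6 10 5 1 11 15 13 4 3 8) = [14, 11, 2, 8, 3, 1, 10, 7, 0, 6, 5, 15, 12, 4, 9, 13]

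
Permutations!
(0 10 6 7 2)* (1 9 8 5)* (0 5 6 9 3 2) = (0 10 9 8 6 7)(1 3 2 5) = [10, 3, 5, 2, 4, 1, 7, 0, 6, 8, 9]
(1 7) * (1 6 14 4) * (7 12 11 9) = (1 12 11 9 7 6 14 4) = [0, 12, 2, 3, 1, 5, 14, 6, 8, 7, 10, 9, 11, 13, 4]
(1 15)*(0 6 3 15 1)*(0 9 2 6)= (2 6 3 15 9)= [0, 1, 6, 15, 4, 5, 3, 7, 8, 2, 10, 11, 12, 13, 14, 9]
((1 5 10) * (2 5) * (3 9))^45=((1 2 5 10)(3 9))^45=(1 2 5 10)(3 9)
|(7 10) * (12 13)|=2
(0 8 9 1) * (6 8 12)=(0 12 6 8 9 1)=[12, 0, 2, 3, 4, 5, 8, 7, 9, 1, 10, 11, 6]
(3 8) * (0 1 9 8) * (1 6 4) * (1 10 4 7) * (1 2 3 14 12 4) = [6, 9, 3, 0, 10, 5, 7, 2, 14, 8, 1, 11, 4, 13, 12] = (0 6 7 2 3)(1 9 8 14 12 4 10)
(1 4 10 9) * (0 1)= (0 1 4 10 9)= [1, 4, 2, 3, 10, 5, 6, 7, 8, 0, 9]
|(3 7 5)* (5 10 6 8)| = |(3 7 10 6 8 5)| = 6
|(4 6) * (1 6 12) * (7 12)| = |(1 6 4 7 12)| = 5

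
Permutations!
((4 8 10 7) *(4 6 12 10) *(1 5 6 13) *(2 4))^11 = (1 10 5 7 6 13 12)(2 8 4) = ((1 5 6 12 10 7 13)(2 4 8))^11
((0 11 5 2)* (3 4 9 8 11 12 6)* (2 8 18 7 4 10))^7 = (0 12 6 3 10 2)(4 7 18 9)(5 8 11)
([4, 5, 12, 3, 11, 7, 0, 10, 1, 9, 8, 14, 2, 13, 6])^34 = (0 6 14 11 4)(1 8 10 7 5)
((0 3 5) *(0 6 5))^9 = (0 3)(5 6)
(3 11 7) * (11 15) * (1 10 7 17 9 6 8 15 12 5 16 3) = (1 10 7)(3 12 5 16)(6 8 15 11 17 9) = [0, 10, 2, 12, 4, 16, 8, 1, 15, 6, 7, 17, 5, 13, 14, 11, 3, 9]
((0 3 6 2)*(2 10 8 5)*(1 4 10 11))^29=((0 3 6 11 1 4 10 8 5 2))^29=(0 2 5 8 10 4 1 11 6 3)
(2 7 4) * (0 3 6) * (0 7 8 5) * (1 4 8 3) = [1, 4, 3, 6, 2, 0, 7, 8, 5] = (0 1 4 2 3 6 7 8 5)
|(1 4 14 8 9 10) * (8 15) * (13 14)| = |(1 4 13 14 15 8 9 10)| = 8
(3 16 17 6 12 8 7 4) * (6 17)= [0, 1, 2, 16, 3, 5, 12, 4, 7, 9, 10, 11, 8, 13, 14, 15, 6, 17]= (17)(3 16 6 12 8 7 4)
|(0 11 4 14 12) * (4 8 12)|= 4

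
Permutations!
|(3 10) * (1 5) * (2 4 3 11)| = 10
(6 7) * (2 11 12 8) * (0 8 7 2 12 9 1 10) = (0 8 12 7 6 2 11 9 1 10) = [8, 10, 11, 3, 4, 5, 2, 6, 12, 1, 0, 9, 7]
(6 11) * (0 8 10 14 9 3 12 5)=(0 8 10 14 9 3 12 5)(6 11)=[8, 1, 2, 12, 4, 0, 11, 7, 10, 3, 14, 6, 5, 13, 9]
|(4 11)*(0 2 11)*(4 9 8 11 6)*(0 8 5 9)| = 6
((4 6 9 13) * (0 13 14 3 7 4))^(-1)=((0 13)(3 7 4 6 9 14))^(-1)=(0 13)(3 14 9 6 4 7)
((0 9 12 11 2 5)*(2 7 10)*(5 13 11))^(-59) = (0 9 12 5)(2 13 11 7 10)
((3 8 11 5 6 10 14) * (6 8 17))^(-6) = ((3 17 6 10 14)(5 8 11))^(-6) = (3 14 10 6 17)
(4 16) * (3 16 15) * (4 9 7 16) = [0, 1, 2, 4, 15, 5, 6, 16, 8, 7, 10, 11, 12, 13, 14, 3, 9] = (3 4 15)(7 16 9)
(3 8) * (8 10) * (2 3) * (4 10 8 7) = (2 3 8)(4 10 7) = [0, 1, 3, 8, 10, 5, 6, 4, 2, 9, 7]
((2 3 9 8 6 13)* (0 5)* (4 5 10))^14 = (0 4)(2 9 6)(3 8 13)(5 10)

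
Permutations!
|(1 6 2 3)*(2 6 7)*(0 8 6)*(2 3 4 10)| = |(0 8 6)(1 7 3)(2 4 10)| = 3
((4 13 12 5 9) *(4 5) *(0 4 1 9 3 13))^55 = (0 4)(1 9 5 3 13 12)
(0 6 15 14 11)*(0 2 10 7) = [6, 1, 10, 3, 4, 5, 15, 0, 8, 9, 7, 2, 12, 13, 11, 14] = (0 6 15 14 11 2 10 7)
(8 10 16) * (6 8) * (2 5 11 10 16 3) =(2 5 11 10 3)(6 8 16) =[0, 1, 5, 2, 4, 11, 8, 7, 16, 9, 3, 10, 12, 13, 14, 15, 6]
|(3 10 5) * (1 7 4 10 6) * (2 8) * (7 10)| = 10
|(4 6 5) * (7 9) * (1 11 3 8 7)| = 6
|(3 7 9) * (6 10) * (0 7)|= |(0 7 9 3)(6 10)|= 4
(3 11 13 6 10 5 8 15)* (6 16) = (3 11 13 16 6 10 5 8 15) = [0, 1, 2, 11, 4, 8, 10, 7, 15, 9, 5, 13, 12, 16, 14, 3, 6]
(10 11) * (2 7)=(2 7)(10 11)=[0, 1, 7, 3, 4, 5, 6, 2, 8, 9, 11, 10]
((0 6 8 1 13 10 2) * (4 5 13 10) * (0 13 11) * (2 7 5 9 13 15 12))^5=(0 7 8 11 10 6 5 1)(2 12 15)(4 13 9)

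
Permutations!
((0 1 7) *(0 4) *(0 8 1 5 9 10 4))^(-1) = ((0 5 9 10 4 8 1 7))^(-1) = (0 7 1 8 4 10 9 5)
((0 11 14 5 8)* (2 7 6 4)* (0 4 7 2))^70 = (0 8 14)(4 5 11)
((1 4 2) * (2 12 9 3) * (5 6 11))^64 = (1 3 12)(2 9 4)(5 6 11)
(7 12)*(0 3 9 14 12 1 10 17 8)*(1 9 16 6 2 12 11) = (0 3 16 6 2 12 7 9 14 11 1 10 17 8) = [3, 10, 12, 16, 4, 5, 2, 9, 0, 14, 17, 1, 7, 13, 11, 15, 6, 8]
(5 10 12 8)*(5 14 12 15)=(5 10 15)(8 14 12)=[0, 1, 2, 3, 4, 10, 6, 7, 14, 9, 15, 11, 8, 13, 12, 5]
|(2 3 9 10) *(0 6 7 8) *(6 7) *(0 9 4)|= 8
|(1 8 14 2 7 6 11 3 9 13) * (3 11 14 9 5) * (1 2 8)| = |(2 7 6 14 8 9 13)(3 5)| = 14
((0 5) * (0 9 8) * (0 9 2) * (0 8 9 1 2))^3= (9)(0 5)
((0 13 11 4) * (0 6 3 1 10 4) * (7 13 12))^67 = (0 7 11 12 13)(1 4 3 10 6)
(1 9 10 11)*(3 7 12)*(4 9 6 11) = (1 6 11)(3 7 12)(4 9 10) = [0, 6, 2, 7, 9, 5, 11, 12, 8, 10, 4, 1, 3]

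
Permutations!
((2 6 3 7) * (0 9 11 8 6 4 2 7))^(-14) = ((0 9 11 8 6 3)(2 4))^(-14) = (0 6 11)(3 8 9)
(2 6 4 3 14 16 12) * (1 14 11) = [0, 14, 6, 11, 3, 5, 4, 7, 8, 9, 10, 1, 2, 13, 16, 15, 12] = (1 14 16 12 2 6 4 3 11)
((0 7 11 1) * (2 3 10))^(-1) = ((0 7 11 1)(2 3 10))^(-1) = (0 1 11 7)(2 10 3)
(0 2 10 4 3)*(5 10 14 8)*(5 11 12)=[2, 1, 14, 0, 3, 10, 6, 7, 11, 9, 4, 12, 5, 13, 8]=(0 2 14 8 11 12 5 10 4 3)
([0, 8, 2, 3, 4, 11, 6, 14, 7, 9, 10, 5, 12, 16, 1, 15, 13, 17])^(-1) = [0, 14, 2, 3, 4, 11, 6, 8, 1, 9, 10, 5, 12, 16, 7, 15, 13, 17]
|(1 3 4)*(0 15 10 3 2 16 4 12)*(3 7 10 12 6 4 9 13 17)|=|(0 15 12)(1 2 16 9 13 17 3 6 4)(7 10)|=18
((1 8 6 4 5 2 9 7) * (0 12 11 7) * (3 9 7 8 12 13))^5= ((0 13 3 9)(1 12 11 8 6 4 5 2 7))^5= (0 13 3 9)(1 4 12 5 11 2 8 7 6)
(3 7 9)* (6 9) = (3 7 6 9) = [0, 1, 2, 7, 4, 5, 9, 6, 8, 3]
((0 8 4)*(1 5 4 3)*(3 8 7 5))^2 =((8)(0 7 5 4)(1 3))^2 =(8)(0 5)(4 7)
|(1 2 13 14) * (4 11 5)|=|(1 2 13 14)(4 11 5)|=12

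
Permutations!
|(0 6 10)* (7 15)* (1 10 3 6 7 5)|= |(0 7 15 5 1 10)(3 6)|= 6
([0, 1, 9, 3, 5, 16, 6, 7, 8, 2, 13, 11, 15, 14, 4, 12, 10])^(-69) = (2 9)(4 10)(5 13)(12 15)(14 16)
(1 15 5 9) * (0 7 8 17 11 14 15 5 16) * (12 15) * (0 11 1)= (0 7 8 17 1 5 9)(11 14 12 15 16)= [7, 5, 2, 3, 4, 9, 6, 8, 17, 0, 10, 14, 15, 13, 12, 16, 11, 1]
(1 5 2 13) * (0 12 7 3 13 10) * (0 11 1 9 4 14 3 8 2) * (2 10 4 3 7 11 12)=(0 2 4 14 7 8 10 12 11 1 5)(3 13 9)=[2, 5, 4, 13, 14, 0, 6, 8, 10, 3, 12, 1, 11, 9, 7]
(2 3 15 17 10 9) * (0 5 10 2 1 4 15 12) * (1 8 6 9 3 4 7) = (0 5 10 3 12)(1 7)(2 4 15 17)(6 9 8) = [5, 7, 4, 12, 15, 10, 9, 1, 6, 8, 3, 11, 0, 13, 14, 17, 16, 2]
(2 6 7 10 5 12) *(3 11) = (2 6 7 10 5 12)(3 11) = [0, 1, 6, 11, 4, 12, 7, 10, 8, 9, 5, 3, 2]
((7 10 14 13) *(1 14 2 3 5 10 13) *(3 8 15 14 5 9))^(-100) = (1 15 2 5 14 8 10)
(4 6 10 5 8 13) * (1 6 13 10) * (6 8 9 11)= (1 8 10 5 9 11 6)(4 13)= [0, 8, 2, 3, 13, 9, 1, 7, 10, 11, 5, 6, 12, 4]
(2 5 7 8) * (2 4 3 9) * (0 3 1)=(0 3 9 2 5 7 8 4 1)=[3, 0, 5, 9, 1, 7, 6, 8, 4, 2]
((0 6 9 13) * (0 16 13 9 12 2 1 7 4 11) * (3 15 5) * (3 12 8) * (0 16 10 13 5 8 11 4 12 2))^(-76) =(0 2 6 1 11 7 16 12 5)(3 8 15)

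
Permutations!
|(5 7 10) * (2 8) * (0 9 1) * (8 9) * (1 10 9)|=4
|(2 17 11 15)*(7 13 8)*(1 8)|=|(1 8 7 13)(2 17 11 15)|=4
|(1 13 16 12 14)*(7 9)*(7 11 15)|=|(1 13 16 12 14)(7 9 11 15)|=20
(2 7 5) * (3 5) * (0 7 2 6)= [7, 1, 2, 5, 4, 6, 0, 3]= (0 7 3 5 6)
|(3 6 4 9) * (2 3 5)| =6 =|(2 3 6 4 9 5)|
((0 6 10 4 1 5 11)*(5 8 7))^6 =(0 7 4)(1 6 5)(8 10 11)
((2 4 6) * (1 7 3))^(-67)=((1 7 3)(2 4 6))^(-67)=(1 3 7)(2 6 4)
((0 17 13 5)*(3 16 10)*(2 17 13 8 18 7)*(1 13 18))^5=((0 18 7 2 17 8 1 13 5)(3 16 10))^5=(0 8 18 1 7 13 2 5 17)(3 10 16)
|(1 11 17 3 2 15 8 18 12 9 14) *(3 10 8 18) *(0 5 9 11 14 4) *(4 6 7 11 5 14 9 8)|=70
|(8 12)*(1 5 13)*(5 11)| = 4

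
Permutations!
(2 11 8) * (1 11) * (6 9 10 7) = (1 11 8 2)(6 9 10 7) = [0, 11, 1, 3, 4, 5, 9, 6, 2, 10, 7, 8]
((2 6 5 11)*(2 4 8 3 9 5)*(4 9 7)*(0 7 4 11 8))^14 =((0 7 11 9 5 8 3 4)(2 6))^14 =(0 3 5 11)(4 8 9 7)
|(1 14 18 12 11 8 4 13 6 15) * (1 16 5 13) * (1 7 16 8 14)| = 8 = |(4 7 16 5 13 6 15 8)(11 14 18 12)|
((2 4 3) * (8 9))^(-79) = (2 3 4)(8 9) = ((2 4 3)(8 9))^(-79)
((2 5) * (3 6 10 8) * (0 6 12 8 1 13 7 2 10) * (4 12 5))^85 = (0 6)(1 12)(2 5)(3 7)(4 10)(8 13) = ((0 6)(1 13 7 2 4 12 8 3 5 10))^85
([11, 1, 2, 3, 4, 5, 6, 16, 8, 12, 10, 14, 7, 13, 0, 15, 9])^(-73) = [14, 1, 2, 3, 4, 5, 6, 12, 8, 16, 10, 0, 9, 13, 11, 15, 7]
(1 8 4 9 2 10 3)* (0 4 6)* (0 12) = (0 4 9 2 10 3 1 8 6 12) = [4, 8, 10, 1, 9, 5, 12, 7, 6, 2, 3, 11, 0]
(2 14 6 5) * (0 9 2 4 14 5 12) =[9, 1, 5, 3, 14, 4, 12, 7, 8, 2, 10, 11, 0, 13, 6] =(0 9 2 5 4 14 6 12)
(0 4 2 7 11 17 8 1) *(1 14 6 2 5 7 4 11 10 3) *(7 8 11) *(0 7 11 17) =(17)(0 11)(1 7 10 3)(2 4 5 8 14 6) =[11, 7, 4, 1, 5, 8, 2, 10, 14, 9, 3, 0, 12, 13, 6, 15, 16, 17]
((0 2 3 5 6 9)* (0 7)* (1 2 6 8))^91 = (0 7 9 6)(1 2 3 5 8)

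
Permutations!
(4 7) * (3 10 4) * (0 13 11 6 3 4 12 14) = (0 13 11 6 3 10 12 14)(4 7) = [13, 1, 2, 10, 7, 5, 3, 4, 8, 9, 12, 6, 14, 11, 0]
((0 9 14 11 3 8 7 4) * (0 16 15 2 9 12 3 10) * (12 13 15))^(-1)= (0 10 11 14 9 2 15 13)(3 12 16 4 7 8)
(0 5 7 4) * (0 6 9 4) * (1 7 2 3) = [5, 7, 3, 1, 6, 2, 9, 0, 8, 4] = (0 5 2 3 1 7)(4 6 9)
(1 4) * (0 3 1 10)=(0 3 1 4 10)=[3, 4, 2, 1, 10, 5, 6, 7, 8, 9, 0]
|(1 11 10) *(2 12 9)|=3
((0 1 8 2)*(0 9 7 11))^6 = ((0 1 8 2 9 7 11))^6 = (0 11 7 9 2 8 1)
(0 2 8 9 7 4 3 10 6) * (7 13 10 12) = (0 2 8 9 13 10 6)(3 12 7 4) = [2, 1, 8, 12, 3, 5, 0, 4, 9, 13, 6, 11, 7, 10]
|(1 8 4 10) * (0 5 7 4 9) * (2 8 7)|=20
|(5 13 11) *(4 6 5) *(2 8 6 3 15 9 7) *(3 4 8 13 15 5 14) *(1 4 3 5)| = 30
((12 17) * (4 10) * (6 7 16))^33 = ((4 10)(6 7 16)(12 17))^33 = (4 10)(12 17)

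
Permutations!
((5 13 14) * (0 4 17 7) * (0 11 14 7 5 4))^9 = ((4 17 5 13 7 11 14))^9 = (4 5 7 14 17 13 11)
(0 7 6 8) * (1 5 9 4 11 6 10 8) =(0 7 10 8)(1 5 9 4 11 6) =[7, 5, 2, 3, 11, 9, 1, 10, 0, 4, 8, 6]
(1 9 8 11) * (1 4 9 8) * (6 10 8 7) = (1 7 6 10 8 11 4 9) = [0, 7, 2, 3, 9, 5, 10, 6, 11, 1, 8, 4]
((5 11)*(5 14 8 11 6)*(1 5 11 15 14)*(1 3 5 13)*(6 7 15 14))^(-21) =((1 13)(3 5 7 15 6 11)(8 14))^(-21) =(1 13)(3 15)(5 6)(7 11)(8 14)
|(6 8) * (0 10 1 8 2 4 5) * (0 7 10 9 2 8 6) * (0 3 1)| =28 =|(0 9 2 4 5 7 10)(1 6 8 3)|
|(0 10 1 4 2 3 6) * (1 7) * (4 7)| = 6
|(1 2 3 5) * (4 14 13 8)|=|(1 2 3 5)(4 14 13 8)|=4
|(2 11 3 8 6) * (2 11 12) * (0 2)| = |(0 2 12)(3 8 6 11)| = 12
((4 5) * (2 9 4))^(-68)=(9)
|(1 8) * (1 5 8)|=2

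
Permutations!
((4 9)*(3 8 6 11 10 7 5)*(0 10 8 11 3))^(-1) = (0 5 7 10)(3 6 8 11)(4 9)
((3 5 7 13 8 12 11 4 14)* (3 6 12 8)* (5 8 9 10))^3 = (3 10 13 9 7 8 5)(4 12 14 11 6)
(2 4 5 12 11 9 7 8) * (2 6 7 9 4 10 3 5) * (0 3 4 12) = [3, 1, 10, 5, 2, 0, 7, 8, 6, 9, 4, 12, 11] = (0 3 5)(2 10 4)(6 7 8)(11 12)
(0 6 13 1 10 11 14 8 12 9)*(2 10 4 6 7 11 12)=(0 7 11 14 8 2 10 12 9)(1 4 6 13)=[7, 4, 10, 3, 6, 5, 13, 11, 2, 0, 12, 14, 9, 1, 8]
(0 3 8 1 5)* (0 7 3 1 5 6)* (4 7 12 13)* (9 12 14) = (0 1 6)(3 8 5 14 9 12 13 4 7) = [1, 6, 2, 8, 7, 14, 0, 3, 5, 12, 10, 11, 13, 4, 9]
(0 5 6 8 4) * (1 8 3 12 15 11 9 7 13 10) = (0 5 6 3 12 15 11 9 7 13 10 1 8 4) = [5, 8, 2, 12, 0, 6, 3, 13, 4, 7, 1, 9, 15, 10, 14, 11]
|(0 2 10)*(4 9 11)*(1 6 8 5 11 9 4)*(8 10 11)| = |(0 2 11 1 6 10)(5 8)| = 6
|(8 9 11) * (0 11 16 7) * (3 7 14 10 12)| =|(0 11 8 9 16 14 10 12 3 7)| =10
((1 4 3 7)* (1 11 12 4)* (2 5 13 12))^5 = (2 3 13 11 4 5 7 12)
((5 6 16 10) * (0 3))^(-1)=((0 3)(5 6 16 10))^(-1)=(0 3)(5 10 16 6)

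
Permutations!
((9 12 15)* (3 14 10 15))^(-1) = (3 12 9 15 10 14)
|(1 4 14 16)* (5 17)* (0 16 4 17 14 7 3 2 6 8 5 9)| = 40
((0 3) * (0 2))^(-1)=((0 3 2))^(-1)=(0 2 3)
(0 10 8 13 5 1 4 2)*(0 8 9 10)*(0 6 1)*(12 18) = (0 6 1 4 2 8 13 5)(9 10)(12 18) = [6, 4, 8, 3, 2, 0, 1, 7, 13, 10, 9, 11, 18, 5, 14, 15, 16, 17, 12]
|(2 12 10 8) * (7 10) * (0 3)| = 10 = |(0 3)(2 12 7 10 8)|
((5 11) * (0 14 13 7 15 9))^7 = ((0 14 13 7 15 9)(5 11))^7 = (0 14 13 7 15 9)(5 11)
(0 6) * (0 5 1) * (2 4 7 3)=(0 6 5 1)(2 4 7 3)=[6, 0, 4, 2, 7, 1, 5, 3]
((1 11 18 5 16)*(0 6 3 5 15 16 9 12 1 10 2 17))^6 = ((0 6 3 5 9 12 1 11 18 15 16 10 2 17))^6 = (0 1 2 9 16 3 18)(5 15 6 11 17 12 10)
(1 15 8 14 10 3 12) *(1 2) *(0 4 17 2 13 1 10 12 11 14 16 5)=[4, 15, 10, 11, 17, 0, 6, 7, 16, 9, 3, 14, 13, 1, 12, 8, 5, 2]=(0 4 17 2 10 3 11 14 12 13 1 15 8 16 5)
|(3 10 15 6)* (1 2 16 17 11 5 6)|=10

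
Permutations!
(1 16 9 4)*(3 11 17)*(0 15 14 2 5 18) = (0 15 14 2 5 18)(1 16 9 4)(3 11 17) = [15, 16, 5, 11, 1, 18, 6, 7, 8, 4, 10, 17, 12, 13, 2, 14, 9, 3, 0]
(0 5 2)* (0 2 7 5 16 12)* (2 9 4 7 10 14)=(0 16 12)(2 9 4 7 5 10 14)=[16, 1, 9, 3, 7, 10, 6, 5, 8, 4, 14, 11, 0, 13, 2, 15, 12]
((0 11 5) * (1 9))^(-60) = (11)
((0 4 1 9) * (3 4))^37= (0 4 9 3 1)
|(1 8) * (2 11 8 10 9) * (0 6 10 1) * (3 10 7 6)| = |(0 3 10 9 2 11 8)(6 7)| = 14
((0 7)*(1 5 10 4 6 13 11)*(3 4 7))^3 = ((0 3 4 6 13 11 1 5 10 7))^3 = (0 6 1 7 4 11 10 3 13 5)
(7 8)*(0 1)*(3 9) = (0 1)(3 9)(7 8) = [1, 0, 2, 9, 4, 5, 6, 8, 7, 3]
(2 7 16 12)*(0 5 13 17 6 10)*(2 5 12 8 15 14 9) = (0 12 5 13 17 6 10)(2 7 16 8 15 14 9) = [12, 1, 7, 3, 4, 13, 10, 16, 15, 2, 0, 11, 5, 17, 9, 14, 8, 6]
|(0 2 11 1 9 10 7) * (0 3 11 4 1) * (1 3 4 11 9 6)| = 30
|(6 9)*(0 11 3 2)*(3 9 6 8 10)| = 7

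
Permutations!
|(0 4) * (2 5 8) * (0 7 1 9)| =15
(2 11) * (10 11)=(2 10 11)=[0, 1, 10, 3, 4, 5, 6, 7, 8, 9, 11, 2]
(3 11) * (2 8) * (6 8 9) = (2 9 6 8)(3 11) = [0, 1, 9, 11, 4, 5, 8, 7, 2, 6, 10, 3]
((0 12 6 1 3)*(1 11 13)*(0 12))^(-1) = ((1 3 12 6 11 13))^(-1) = (1 13 11 6 12 3)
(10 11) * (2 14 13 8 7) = [0, 1, 14, 3, 4, 5, 6, 2, 7, 9, 11, 10, 12, 8, 13] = (2 14 13 8 7)(10 11)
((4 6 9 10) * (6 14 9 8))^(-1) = ((4 14 9 10)(6 8))^(-1) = (4 10 9 14)(6 8)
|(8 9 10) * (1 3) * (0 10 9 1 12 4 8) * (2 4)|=|(0 10)(1 3 12 2 4 8)|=6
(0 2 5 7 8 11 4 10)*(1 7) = [2, 7, 5, 3, 10, 1, 6, 8, 11, 9, 0, 4] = (0 2 5 1 7 8 11 4 10)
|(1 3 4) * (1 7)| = 4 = |(1 3 4 7)|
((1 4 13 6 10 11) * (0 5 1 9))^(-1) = (0 9 11 10 6 13 4 1 5)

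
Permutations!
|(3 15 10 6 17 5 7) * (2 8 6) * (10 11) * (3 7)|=|(2 8 6 17 5 3 15 11 10)|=9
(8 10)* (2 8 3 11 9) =(2 8 10 3 11 9) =[0, 1, 8, 11, 4, 5, 6, 7, 10, 2, 3, 9]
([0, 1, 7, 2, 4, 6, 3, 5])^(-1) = (2 3 6 5 7)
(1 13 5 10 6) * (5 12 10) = (1 13 12 10 6) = [0, 13, 2, 3, 4, 5, 1, 7, 8, 9, 6, 11, 10, 12]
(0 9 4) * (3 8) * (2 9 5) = (0 5 2 9 4)(3 8) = [5, 1, 9, 8, 0, 2, 6, 7, 3, 4]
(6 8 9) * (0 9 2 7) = (0 9 6 8 2 7) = [9, 1, 7, 3, 4, 5, 8, 0, 2, 6]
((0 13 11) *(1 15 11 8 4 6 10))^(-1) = ((0 13 8 4 6 10 1 15 11))^(-1) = (0 11 15 1 10 6 4 8 13)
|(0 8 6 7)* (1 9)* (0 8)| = |(1 9)(6 7 8)| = 6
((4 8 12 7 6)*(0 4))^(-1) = ((0 4 8 12 7 6))^(-1) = (0 6 7 12 8 4)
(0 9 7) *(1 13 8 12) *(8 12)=(0 9 7)(1 13 12)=[9, 13, 2, 3, 4, 5, 6, 0, 8, 7, 10, 11, 1, 12]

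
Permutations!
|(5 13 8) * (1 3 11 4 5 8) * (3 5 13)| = 6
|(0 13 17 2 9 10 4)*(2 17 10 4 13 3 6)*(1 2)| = |(17)(0 3 6 1 2 9 4)(10 13)| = 14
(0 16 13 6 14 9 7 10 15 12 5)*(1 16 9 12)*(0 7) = (0 9)(1 16 13 6 14 12 5 7 10 15) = [9, 16, 2, 3, 4, 7, 14, 10, 8, 0, 15, 11, 5, 6, 12, 1, 13]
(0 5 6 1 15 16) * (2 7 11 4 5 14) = (0 14 2 7 11 4 5 6 1 15 16) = [14, 15, 7, 3, 5, 6, 1, 11, 8, 9, 10, 4, 12, 13, 2, 16, 0]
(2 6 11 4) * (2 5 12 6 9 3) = (2 9 3)(4 5 12 6 11) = [0, 1, 9, 2, 5, 12, 11, 7, 8, 3, 10, 4, 6]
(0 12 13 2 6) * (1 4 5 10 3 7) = (0 12 13 2 6)(1 4 5 10 3 7) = [12, 4, 6, 7, 5, 10, 0, 1, 8, 9, 3, 11, 13, 2]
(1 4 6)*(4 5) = (1 5 4 6) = [0, 5, 2, 3, 6, 4, 1]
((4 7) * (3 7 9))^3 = ((3 7 4 9))^3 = (3 9 4 7)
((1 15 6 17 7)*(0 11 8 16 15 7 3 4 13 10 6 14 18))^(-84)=((0 11 8 16 15 14 18)(1 7)(3 4 13 10 6 17))^(-84)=(18)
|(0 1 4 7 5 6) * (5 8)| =|(0 1 4 7 8 5 6)| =7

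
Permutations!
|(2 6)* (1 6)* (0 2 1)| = |(0 2)(1 6)| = 2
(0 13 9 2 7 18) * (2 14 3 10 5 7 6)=(0 13 9 14 3 10 5 7 18)(2 6)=[13, 1, 6, 10, 4, 7, 2, 18, 8, 14, 5, 11, 12, 9, 3, 15, 16, 17, 0]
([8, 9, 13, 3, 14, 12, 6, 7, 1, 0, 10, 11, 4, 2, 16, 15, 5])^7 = [9, 8, 13, 3, 16, 4, 6, 7, 0, 1, 10, 11, 14, 2, 5, 15, 12]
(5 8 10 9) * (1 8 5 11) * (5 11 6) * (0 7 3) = (0 7 3)(1 8 10 9 6 5 11) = [7, 8, 2, 0, 4, 11, 5, 3, 10, 6, 9, 1]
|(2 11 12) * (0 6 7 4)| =|(0 6 7 4)(2 11 12)| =12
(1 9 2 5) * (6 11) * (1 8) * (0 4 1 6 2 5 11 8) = (0 4 1 9 5)(2 11)(6 8) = [4, 9, 11, 3, 1, 0, 8, 7, 6, 5, 10, 2]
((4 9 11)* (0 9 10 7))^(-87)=((0 9 11 4 10 7))^(-87)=(0 4)(7 11)(9 10)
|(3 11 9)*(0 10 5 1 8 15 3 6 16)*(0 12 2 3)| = 42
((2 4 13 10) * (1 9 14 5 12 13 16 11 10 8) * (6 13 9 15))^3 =((1 15 6 13 8)(2 4 16 11 10)(5 12 9 14))^3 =(1 13 15 8 6)(2 11 4 10 16)(5 14 9 12)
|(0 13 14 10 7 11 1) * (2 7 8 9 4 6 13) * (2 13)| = 12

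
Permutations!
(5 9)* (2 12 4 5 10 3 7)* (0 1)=(0 1)(2 12 4 5 9 10 3 7)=[1, 0, 12, 7, 5, 9, 6, 2, 8, 10, 3, 11, 4]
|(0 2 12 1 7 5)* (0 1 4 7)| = 7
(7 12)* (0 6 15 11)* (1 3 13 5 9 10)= [6, 3, 2, 13, 4, 9, 15, 12, 8, 10, 1, 0, 7, 5, 14, 11]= (0 6 15 11)(1 3 13 5 9 10)(7 12)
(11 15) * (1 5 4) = (1 5 4)(11 15) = [0, 5, 2, 3, 1, 4, 6, 7, 8, 9, 10, 15, 12, 13, 14, 11]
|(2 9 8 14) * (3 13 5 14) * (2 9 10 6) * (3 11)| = 21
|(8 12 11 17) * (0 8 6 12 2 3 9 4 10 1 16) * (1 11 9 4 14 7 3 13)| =|(0 8 2 13 1 16)(3 4 10 11 17 6 12 9 14 7)| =30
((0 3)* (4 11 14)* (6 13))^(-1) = (0 3)(4 14 11)(6 13)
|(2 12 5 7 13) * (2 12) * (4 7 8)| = |(4 7 13 12 5 8)| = 6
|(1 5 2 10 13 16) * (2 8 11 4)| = 9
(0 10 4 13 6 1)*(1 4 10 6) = (0 6 4 13 1) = [6, 0, 2, 3, 13, 5, 4, 7, 8, 9, 10, 11, 12, 1]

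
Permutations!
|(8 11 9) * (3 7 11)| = 5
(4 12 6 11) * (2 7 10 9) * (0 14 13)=(0 14 13)(2 7 10 9)(4 12 6 11)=[14, 1, 7, 3, 12, 5, 11, 10, 8, 2, 9, 4, 6, 0, 13]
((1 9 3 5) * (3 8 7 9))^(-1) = ((1 3 5)(7 9 8))^(-1) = (1 5 3)(7 8 9)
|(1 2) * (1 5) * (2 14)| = |(1 14 2 5)| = 4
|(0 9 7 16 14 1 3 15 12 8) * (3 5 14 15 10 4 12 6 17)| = 12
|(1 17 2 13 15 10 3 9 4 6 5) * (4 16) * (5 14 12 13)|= |(1 17 2 5)(3 9 16 4 6 14 12 13 15 10)|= 20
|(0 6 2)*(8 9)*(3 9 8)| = 6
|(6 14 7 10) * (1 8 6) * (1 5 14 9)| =|(1 8 6 9)(5 14 7 10)| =4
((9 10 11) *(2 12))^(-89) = (2 12)(9 10 11)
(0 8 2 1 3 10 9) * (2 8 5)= (0 5 2 1 3 10 9)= [5, 3, 1, 10, 4, 2, 6, 7, 8, 0, 9]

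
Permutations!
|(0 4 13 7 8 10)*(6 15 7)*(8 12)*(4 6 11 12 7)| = 9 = |(0 6 15 4 13 11 12 8 10)|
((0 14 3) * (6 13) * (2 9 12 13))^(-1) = ((0 14 3)(2 9 12 13 6))^(-1) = (0 3 14)(2 6 13 12 9)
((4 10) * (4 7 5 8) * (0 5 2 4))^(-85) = (0 8 5)(2 7 10 4)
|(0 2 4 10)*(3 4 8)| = 6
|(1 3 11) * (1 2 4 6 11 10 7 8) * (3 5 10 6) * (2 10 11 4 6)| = 12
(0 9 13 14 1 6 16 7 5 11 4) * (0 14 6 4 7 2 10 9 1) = (0 1 4 14)(2 10 9 13 6 16)(5 11 7) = [1, 4, 10, 3, 14, 11, 16, 5, 8, 13, 9, 7, 12, 6, 0, 15, 2]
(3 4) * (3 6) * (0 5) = (0 5)(3 4 6) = [5, 1, 2, 4, 6, 0, 3]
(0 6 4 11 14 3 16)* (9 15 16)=(0 6 4 11 14 3 9 15 16)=[6, 1, 2, 9, 11, 5, 4, 7, 8, 15, 10, 14, 12, 13, 3, 16, 0]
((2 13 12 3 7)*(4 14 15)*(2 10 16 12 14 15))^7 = (2 13 14)(3 10 12 7 16)(4 15)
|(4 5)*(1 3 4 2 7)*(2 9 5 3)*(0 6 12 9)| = |(0 6 12 9 5)(1 2 7)(3 4)| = 30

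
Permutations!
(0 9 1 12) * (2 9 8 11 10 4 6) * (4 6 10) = (0 8 11 4 10 6 2 9 1 12) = [8, 12, 9, 3, 10, 5, 2, 7, 11, 1, 6, 4, 0]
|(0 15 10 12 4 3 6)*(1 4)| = 8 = |(0 15 10 12 1 4 3 6)|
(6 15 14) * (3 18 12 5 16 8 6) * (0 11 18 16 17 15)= (0 11 18 12 5 17 15 14 3 16 8 6)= [11, 1, 2, 16, 4, 17, 0, 7, 6, 9, 10, 18, 5, 13, 3, 14, 8, 15, 12]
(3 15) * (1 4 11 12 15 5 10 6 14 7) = (1 4 11 12 15 3 5 10 6 14 7) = [0, 4, 2, 5, 11, 10, 14, 1, 8, 9, 6, 12, 15, 13, 7, 3]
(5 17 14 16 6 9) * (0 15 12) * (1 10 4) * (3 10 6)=(0 15 12)(1 6 9 5 17 14 16 3 10 4)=[15, 6, 2, 10, 1, 17, 9, 7, 8, 5, 4, 11, 0, 13, 16, 12, 3, 14]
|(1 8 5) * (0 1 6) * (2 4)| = 10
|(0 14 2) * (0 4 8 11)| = 6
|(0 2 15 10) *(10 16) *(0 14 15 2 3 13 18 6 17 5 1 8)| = 36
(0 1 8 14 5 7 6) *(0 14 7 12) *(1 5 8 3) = (0 5 12)(1 3)(6 14 8 7) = [5, 3, 2, 1, 4, 12, 14, 6, 7, 9, 10, 11, 0, 13, 8]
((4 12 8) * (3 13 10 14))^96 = (14)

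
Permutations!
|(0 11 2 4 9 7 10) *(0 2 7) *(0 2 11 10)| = 12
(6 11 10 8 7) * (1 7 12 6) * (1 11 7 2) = [0, 2, 1, 3, 4, 5, 7, 11, 12, 9, 8, 10, 6] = (1 2)(6 7 11 10 8 12)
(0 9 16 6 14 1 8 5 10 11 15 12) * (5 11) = (0 9 16 6 14 1 8 11 15 12)(5 10) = [9, 8, 2, 3, 4, 10, 14, 7, 11, 16, 5, 15, 0, 13, 1, 12, 6]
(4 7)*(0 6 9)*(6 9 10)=(0 9)(4 7)(6 10)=[9, 1, 2, 3, 7, 5, 10, 4, 8, 0, 6]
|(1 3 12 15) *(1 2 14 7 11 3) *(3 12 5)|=|(2 14 7 11 12 15)(3 5)|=6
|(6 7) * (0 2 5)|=6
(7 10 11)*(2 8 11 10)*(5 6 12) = [0, 1, 8, 3, 4, 6, 12, 2, 11, 9, 10, 7, 5] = (2 8 11 7)(5 6 12)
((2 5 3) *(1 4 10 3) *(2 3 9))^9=((1 4 10 9 2 5))^9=(1 9)(2 4)(5 10)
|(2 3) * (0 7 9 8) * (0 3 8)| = 3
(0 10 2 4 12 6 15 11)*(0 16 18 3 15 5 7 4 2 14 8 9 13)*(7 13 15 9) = (0 10 14 8 7 4 12 6 5 13)(3 9 15 11 16 18) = [10, 1, 2, 9, 12, 13, 5, 4, 7, 15, 14, 16, 6, 0, 8, 11, 18, 17, 3]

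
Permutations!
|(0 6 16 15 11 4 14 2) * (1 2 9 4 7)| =24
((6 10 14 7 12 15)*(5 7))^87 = ((5 7 12 15 6 10 14))^87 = (5 15 14 12 10 7 6)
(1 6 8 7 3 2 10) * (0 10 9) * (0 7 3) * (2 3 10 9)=[9, 6, 2, 3, 4, 5, 8, 0, 10, 7, 1]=(0 9 7)(1 6 8 10)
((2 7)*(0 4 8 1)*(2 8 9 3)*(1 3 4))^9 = (0 1)(2 7 8 3)(4 9)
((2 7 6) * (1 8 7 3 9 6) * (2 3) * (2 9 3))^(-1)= (1 7 8)(2 6 9)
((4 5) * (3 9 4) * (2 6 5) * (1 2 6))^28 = (3 6 9 5 4)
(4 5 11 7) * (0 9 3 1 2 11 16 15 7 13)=(0 9 3 1 2 11 13)(4 5 16 15 7)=[9, 2, 11, 1, 5, 16, 6, 4, 8, 3, 10, 13, 12, 0, 14, 7, 15]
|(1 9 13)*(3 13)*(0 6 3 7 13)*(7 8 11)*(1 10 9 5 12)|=|(0 6 3)(1 5 12)(7 13 10 9 8 11)|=6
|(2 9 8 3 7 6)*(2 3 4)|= |(2 9 8 4)(3 7 6)|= 12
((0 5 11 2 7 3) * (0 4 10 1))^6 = (0 4 2)(1 3 11)(5 10 7)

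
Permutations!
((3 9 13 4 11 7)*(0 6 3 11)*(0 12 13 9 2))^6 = (13)(0 3)(2 6)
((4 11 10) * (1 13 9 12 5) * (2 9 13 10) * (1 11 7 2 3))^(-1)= ((13)(1 10 4 7 2 9 12 5 11 3))^(-1)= (13)(1 3 11 5 12 9 2 7 4 10)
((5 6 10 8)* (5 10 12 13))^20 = ((5 6 12 13)(8 10))^20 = (13)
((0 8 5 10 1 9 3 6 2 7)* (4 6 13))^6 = (0 3)(1 2)(4 5)(6 10)(7 9)(8 13)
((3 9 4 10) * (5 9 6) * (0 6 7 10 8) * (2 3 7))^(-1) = (0 8 4 9 5 6)(2 3)(7 10)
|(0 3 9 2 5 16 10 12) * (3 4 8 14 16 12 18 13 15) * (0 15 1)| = 18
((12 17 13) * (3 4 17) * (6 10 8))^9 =((3 4 17 13 12)(6 10 8))^9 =(3 12 13 17 4)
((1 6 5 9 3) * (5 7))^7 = (1 6 7 5 9 3)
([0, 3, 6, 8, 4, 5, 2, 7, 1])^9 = [0, 1, 6, 3, 4, 5, 2, 7, 8]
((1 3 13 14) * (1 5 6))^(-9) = (1 14)(3 5)(6 13)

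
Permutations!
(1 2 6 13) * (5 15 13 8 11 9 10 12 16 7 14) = [0, 2, 6, 3, 4, 15, 8, 14, 11, 10, 12, 9, 16, 1, 5, 13, 7] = (1 2 6 8 11 9 10 12 16 7 14 5 15 13)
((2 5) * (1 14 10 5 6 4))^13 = ((1 14 10 5 2 6 4))^13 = (1 4 6 2 5 10 14)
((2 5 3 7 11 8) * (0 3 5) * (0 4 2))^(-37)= ((0 3 7 11 8)(2 4))^(-37)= (0 11 3 8 7)(2 4)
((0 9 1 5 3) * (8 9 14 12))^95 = (0 3 5 1 9 8 12 14)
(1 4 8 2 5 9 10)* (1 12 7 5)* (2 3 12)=(1 4 8 3 12 7 5 9 10 2)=[0, 4, 1, 12, 8, 9, 6, 5, 3, 10, 2, 11, 7]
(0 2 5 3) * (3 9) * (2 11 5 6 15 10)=(0 11 5 9 3)(2 6 15 10)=[11, 1, 6, 0, 4, 9, 15, 7, 8, 3, 2, 5, 12, 13, 14, 10]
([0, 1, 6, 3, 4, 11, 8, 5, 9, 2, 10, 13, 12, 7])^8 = [0, 1, 2, 3, 4, 5, 6, 7, 8, 9, 10, 11, 12, 13]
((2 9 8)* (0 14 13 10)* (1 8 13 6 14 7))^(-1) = (0 10 13 9 2 8 1 7)(6 14)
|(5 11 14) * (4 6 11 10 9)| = |(4 6 11 14 5 10 9)| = 7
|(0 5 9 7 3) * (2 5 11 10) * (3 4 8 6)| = 11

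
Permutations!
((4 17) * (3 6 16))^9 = (4 17)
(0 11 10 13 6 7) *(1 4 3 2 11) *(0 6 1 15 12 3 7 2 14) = (0 15 12 3 14)(1 4 7 6 2 11 10 13) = [15, 4, 11, 14, 7, 5, 2, 6, 8, 9, 13, 10, 3, 1, 0, 12]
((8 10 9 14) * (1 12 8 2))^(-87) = (1 9 12 14 8 2 10)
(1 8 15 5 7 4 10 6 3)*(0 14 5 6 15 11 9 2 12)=(0 14 5 7 4 10 15 6 3 1 8 11 9 2 12)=[14, 8, 12, 1, 10, 7, 3, 4, 11, 2, 15, 9, 0, 13, 5, 6]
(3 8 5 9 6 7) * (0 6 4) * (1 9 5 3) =[6, 9, 2, 8, 0, 5, 7, 1, 3, 4] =(0 6 7 1 9 4)(3 8)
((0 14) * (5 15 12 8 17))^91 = (0 14)(5 15 12 8 17)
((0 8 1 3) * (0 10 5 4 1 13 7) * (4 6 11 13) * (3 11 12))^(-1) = (0 7 13 11 1 4 8)(3 12 6 5 10)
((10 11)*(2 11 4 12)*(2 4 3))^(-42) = ((2 11 10 3)(4 12))^(-42) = (12)(2 10)(3 11)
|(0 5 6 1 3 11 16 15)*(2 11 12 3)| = |(0 5 6 1 2 11 16 15)(3 12)| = 8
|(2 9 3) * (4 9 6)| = 5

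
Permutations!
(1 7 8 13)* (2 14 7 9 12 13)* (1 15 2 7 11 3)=[0, 9, 14, 1, 4, 5, 6, 8, 7, 12, 10, 3, 13, 15, 11, 2]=(1 9 12 13 15 2 14 11 3)(7 8)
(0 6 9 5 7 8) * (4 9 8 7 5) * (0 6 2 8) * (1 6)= (0 2 8 1 6)(4 9)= [2, 6, 8, 3, 9, 5, 0, 7, 1, 4]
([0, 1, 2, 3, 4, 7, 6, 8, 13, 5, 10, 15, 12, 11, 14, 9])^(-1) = [0, 1, 2, 3, 4, 9, 6, 5, 7, 15, 10, 13, 12, 8, 14, 11]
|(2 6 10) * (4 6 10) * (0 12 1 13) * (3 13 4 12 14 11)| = 20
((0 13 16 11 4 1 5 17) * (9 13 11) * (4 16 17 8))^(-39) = (0 9)(1 5 8 4)(11 13)(16 17)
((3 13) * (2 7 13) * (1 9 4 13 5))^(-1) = ((1 9 4 13 3 2 7 5))^(-1) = (1 5 7 2 3 13 4 9)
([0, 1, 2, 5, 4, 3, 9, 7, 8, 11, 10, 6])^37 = (3 5)(6 9 11)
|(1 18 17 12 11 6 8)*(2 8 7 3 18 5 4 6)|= 12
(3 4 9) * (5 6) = (3 4 9)(5 6) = [0, 1, 2, 4, 9, 6, 5, 7, 8, 3]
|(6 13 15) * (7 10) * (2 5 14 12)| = 12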